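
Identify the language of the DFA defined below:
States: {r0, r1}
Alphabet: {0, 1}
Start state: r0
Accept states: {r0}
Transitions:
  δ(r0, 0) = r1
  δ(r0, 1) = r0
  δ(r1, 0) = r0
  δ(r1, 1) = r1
Testing a few strings:
  '100' → accept
  '1' → accept
  '0' → reject
  '01' → reject
State roles: r0=even number of 0's so far; r1=odd number of 0's so far
All binary strings with an even number of 0's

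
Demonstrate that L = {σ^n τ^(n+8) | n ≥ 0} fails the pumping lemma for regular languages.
Assume L is regular with pumping length p. Idea: pumping the σ-block breaks the fixed offset of 8.
Choose s = σ^p τ^(p+8) ∈ L. By the pumping lemma, s = xyz with |xy| ≤ p, |y| > 0, so y = σ^k with k ≥ 1. Then xy²z = σ^(p+k) τ^(p+8). For this to be in L we would need p+8 = (p+k)+8, i.e. k = 0, contradicting k ≥ 1. So xy²z ∉ L.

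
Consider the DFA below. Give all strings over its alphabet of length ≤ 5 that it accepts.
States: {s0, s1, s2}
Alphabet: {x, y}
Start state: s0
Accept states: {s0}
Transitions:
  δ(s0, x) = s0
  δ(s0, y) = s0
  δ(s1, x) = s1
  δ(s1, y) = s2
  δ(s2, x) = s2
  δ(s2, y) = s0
ε, x, y, xx, xy, yx, yy, xxx, xxy, xyx, xyy, yxx, yxy, yyx, yyy, xxxx, xxxy, xxyx, xxyy, xyxx, xyxy, xyyx, xyyy, yxxx, yxxy, yxyx, yxyy, yyxx, yyxy, yyyx, yyyy, xxxxx, xxxxy, xxxyx, xxxyy, xxyxx, xxyxy, xxyyx, xxyyy, xyxxx, xyxxy, xyxyx, xyxyy, xyyxx, xyyxy, xyyyx, xyyyy, yxxxx, yxxxy, yxxyx, yxxyy, yxyxx, yxyxy, yxyyx, yxyyy, yyxxx, yyxxy, yyxyx, yyxyy, yyyxx, yyyxy, yyyyx, yyyyy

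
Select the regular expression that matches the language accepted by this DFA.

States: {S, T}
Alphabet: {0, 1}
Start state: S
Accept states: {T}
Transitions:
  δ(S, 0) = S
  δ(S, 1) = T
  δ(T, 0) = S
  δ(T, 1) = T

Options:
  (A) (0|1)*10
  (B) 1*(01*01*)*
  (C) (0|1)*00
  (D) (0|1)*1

Check each option against the DFA on short strings; one disagreement eliminates an option:
  (A) (0|1)*10: on '1' the DFA goes S → T and accepts (T ∈ Accept), but the regex does not match it → eliminate
  (B) 1*(01*01*)*: on ε the DFA stays in S and rejects (S ∉ Accept), but the regex matches it → eliminate
  (C) (0|1)*00: on '1' the DFA goes S → T and accepts (T ∈ Accept), but the regex does not match it → eliminate
  (D) (0|1)*1: agrees with the DFA on every string of length ≤ 6
Only (D) is consistent with the DFA.
(D) (0|1)*1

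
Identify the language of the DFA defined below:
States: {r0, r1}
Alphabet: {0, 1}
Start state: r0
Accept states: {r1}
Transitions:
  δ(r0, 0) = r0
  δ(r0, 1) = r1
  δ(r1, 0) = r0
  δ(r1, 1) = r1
Testing a few strings:
  '101' → accept
  '0' → reject
  '10' → reject
  '1' → accept
State roles: r0=last symbol not 1; r1=last symbol is 1
All binary strings ending with 1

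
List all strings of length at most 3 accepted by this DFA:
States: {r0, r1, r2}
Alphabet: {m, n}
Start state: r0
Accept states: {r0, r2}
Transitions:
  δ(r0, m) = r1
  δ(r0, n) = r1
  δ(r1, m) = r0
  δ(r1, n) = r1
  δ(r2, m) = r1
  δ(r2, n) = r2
ε, mm, nm, mnm, nnm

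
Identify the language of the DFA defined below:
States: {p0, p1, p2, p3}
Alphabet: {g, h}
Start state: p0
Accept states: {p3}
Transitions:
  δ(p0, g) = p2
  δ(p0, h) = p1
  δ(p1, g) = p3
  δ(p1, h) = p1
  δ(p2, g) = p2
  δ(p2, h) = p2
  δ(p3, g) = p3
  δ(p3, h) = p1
Testing a few strings:
  'h' → reject
  'g' → reject
  'gg' → reject
  'hhhg' → accept
State roles: p0=no input read; p1=started with h, last symbol h; p2=started with g (dead); p3=started with h, last symbol g
All strings over {g,h} that start with h and end with g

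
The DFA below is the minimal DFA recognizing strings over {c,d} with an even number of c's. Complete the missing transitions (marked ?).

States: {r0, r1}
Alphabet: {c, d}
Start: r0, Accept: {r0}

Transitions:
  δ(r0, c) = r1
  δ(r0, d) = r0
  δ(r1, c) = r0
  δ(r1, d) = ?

From the language and accept set, identify what each state tracks — r0: even number of c's so far; r1: odd number of c's so far.
Each missing δ(q, a) is the state matching the new tracked value after reading a.
δ(r1, d) = r1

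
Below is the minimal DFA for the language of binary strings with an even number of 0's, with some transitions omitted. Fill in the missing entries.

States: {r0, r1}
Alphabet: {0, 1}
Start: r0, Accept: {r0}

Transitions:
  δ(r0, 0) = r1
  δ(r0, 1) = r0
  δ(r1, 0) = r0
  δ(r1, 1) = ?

From the language and accept set, identify what each state tracks — r0: even number of 0's so far; r1: odd number of 0's so far.
Each missing δ(q, a) is the state matching the new tracked value after reading a.
δ(r1, 1) = r1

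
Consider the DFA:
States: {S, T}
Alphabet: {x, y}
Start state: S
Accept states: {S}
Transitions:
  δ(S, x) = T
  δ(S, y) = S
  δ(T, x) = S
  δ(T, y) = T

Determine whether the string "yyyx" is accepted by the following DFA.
Processing string "yyyx":
  S --y--> S
  S --y--> S
  S --y--> S
  S --x--> T
Final state: T
Accept states: {S}
No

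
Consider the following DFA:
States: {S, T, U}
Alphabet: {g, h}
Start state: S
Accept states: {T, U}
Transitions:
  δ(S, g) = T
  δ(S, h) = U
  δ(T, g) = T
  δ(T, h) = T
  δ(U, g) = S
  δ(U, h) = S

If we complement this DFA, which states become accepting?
Complement accept states = All states \ Original accept states
= {S, T, U} \ {T, U}
{S}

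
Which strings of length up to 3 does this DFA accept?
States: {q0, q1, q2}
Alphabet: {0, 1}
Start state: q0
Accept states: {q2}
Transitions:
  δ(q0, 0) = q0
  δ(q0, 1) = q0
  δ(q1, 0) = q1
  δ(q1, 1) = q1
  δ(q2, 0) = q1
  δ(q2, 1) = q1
None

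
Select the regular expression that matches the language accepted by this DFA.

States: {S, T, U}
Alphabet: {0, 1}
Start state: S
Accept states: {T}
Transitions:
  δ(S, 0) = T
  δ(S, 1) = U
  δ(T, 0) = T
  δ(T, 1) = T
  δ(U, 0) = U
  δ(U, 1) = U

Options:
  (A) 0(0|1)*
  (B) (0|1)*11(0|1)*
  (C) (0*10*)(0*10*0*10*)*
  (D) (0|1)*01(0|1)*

Check each option against the DFA on short strings; one disagreement eliminates an option:
  (A) 0(0|1)*: agrees with the DFA on every string of length ≤ 6
  (B) (0|1)*11(0|1)*: on '0' the DFA goes S → T and accepts (T ∈ Accept), but the regex does not match it → eliminate
  (C) (0*10*)(0*10*0*10*)*: on '0' the DFA goes S → T and accepts (T ∈ Accept), but the regex does not match it → eliminate
  (D) (0|1)*01(0|1)*: on '0' the DFA goes S → T and accepts (T ∈ Accept), but the regex does not match it → eliminate
Only (A) is consistent with the DFA.
(A) 0(0|1)*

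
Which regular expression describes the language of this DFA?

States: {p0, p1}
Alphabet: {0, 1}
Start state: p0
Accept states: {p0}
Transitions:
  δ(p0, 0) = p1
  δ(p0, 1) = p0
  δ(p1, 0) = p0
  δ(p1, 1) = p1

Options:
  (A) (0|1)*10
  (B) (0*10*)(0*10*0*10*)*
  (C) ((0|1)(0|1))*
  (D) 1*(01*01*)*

Check each option against the DFA on short strings; one disagreement eliminates an option:
  (A) (0|1)*10: on ε the DFA stays in p0 and accepts (p0 ∈ Accept), but the regex does not match it → eliminate
  (B) (0*10*)(0*10*0*10*)*: on ε the DFA stays in p0 and accepts (p0 ∈ Accept), but the regex does not match it → eliminate
  (C) ((0|1)(0|1))*: on '1' the DFA goes p0 → p0 and accepts (p0 ∈ Accept), but the regex does not match it → eliminate
  (D) 1*(01*01*)*: agrees with the DFA on every string of length ≤ 6
Only (D) is consistent with the DFA.
(D) 1*(01*01*)*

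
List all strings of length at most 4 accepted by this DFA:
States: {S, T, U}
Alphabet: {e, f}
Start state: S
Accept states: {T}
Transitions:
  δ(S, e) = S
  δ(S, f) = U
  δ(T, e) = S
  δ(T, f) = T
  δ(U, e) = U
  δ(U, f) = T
ff, eff, fef, fff, eeff, efef, efff, feef, feff, ffff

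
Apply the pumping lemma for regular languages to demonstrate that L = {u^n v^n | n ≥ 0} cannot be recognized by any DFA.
Assume L is regular with pumping length p. Idea: pumping the u-block changes the count balance.
Choose s = u^p v^p (length 2p ≥ p). By the pumping lemma, s = xyz with |xy| ≤ p, |y| > 0. So y = u^k for some k > 0 (since xy is entirely within the u's). Pumping gives xy²z = u^(p+k) v^p, which is not in L since p+k ≠ p.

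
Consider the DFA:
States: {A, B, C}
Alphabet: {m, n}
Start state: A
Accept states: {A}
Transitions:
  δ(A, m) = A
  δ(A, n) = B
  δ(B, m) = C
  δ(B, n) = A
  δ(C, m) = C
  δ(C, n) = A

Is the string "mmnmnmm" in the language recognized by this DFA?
Processing string "mmnmnmm":
  A --m--> A
  A --m--> A
  A --n--> B
  B --m--> C
  C --n--> A
  A --m--> A
  A --m--> A
Final state: A
Accept states: {A}
Yes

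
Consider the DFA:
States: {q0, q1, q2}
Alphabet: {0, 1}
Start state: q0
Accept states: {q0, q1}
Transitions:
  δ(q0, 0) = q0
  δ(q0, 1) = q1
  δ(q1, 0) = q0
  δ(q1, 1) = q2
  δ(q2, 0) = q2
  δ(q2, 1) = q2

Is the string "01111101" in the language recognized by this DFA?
Processing string "01111101":
  q0 --0--> q0
  q0 --1--> q1
  q1 --1--> q2
  q2 --1--> q2
  q2 --1--> q2
  q2 --1--> q2
  q2 --0--> q2
  q2 --1--> q2
Final state: q2
Accept states: {q0, q1}
No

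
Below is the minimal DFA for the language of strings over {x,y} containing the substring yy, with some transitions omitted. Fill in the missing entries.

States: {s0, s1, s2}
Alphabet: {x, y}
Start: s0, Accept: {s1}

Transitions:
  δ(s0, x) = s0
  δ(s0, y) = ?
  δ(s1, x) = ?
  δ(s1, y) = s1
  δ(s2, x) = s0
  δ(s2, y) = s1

From the language and accept set, identify what each state tracks — s0: no progress toward yy; s1: substring yy seen; s2: one trailing y.
Each missing δ(q, a) is the state matching the new tracked value after reading a.
δ(s0, y) = s2; δ(s1, x) = s1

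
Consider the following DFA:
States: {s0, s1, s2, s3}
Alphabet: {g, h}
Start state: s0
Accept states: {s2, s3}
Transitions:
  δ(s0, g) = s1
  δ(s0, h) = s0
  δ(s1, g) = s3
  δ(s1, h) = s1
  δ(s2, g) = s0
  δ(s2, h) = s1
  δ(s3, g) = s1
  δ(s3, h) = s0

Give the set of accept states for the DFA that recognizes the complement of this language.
Complement accept states = All states \ Original accept states
= {s0, s1, s2, s3} \ {s2, s3}
{s0, s1}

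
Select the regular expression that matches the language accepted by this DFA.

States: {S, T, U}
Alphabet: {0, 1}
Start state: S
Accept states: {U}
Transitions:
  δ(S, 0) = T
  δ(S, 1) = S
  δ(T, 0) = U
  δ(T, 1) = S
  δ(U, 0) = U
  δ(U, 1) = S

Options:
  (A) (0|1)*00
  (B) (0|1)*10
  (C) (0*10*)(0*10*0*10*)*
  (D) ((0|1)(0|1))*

Check each option against the DFA on short strings; one disagreement eliminates an option:
  (A) (0|1)*00: agrees with the DFA on every string of length ≤ 6
  (B) (0|1)*10: on '00' the DFA goes S → T → U and accepts (U ∈ Accept), but the regex does not match it → eliminate
  (C) (0*10*)(0*10*0*10*)*: on '1' the DFA goes S → S and rejects (S ∉ Accept), but the regex matches it → eliminate
  (D) ((0|1)(0|1))*: on ε the DFA stays in S and rejects (S ∉ Accept), but the regex matches it → eliminate
Only (A) is consistent with the DFA.
(A) (0|1)*00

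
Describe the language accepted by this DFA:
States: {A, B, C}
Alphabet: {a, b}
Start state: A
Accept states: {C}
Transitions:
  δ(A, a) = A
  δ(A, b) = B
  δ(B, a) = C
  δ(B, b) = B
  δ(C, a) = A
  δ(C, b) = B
Testing a few strings:
  'b' → reject
  'a' → reject
  'ab' → reject
  'ba' → accept
State roles: A=no suffix match; B=one trailing b; C=suffix is ba
All strings over {a,b} ending with ba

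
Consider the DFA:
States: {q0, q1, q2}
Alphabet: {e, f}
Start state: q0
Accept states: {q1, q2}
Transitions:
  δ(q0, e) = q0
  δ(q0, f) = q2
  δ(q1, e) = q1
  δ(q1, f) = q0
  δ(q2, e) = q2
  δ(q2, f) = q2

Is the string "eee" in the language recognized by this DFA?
Processing string "eee":
  q0 --e--> q0
  q0 --e--> q0
  q0 --e--> q0
Final state: q0
Accept states: {q1, q2}
No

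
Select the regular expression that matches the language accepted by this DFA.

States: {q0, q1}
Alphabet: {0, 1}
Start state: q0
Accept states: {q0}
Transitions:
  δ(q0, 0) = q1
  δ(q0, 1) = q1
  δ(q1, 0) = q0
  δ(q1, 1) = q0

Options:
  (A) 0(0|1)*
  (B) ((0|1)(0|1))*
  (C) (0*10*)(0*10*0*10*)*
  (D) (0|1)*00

Check each option against the DFA on short strings; one disagreement eliminates an option:
  (A) 0(0|1)*: on ε the DFA stays in q0 and accepts (q0 ∈ Accept), but the regex does not match it → eliminate
  (B) ((0|1)(0|1))*: agrees with the DFA on every string of length ≤ 6
  (C) (0*10*)(0*10*0*10*)*: on ε the DFA stays in q0 and accepts (q0 ∈ Accept), but the regex does not match it → eliminate
  (D) (0|1)*00: on ε the DFA stays in q0 and accepts (q0 ∈ Accept), but the regex does not match it → eliminate
Only (B) is consistent with the DFA.
(B) ((0|1)(0|1))*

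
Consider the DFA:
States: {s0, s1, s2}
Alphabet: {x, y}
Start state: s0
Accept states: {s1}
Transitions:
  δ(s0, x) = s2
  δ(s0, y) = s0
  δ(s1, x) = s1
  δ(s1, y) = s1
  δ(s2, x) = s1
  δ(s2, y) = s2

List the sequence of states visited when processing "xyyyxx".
read 'x': s0 → s2
  read 'y': s2 → s2
  read 'y': s2 → s2
  read 'y': s2 → s2
  read 'x': s2 → s1
  read 'x': s1 → s1
s0 -> s2 -> s2 -> s2 -> s2 -> s1 -> s1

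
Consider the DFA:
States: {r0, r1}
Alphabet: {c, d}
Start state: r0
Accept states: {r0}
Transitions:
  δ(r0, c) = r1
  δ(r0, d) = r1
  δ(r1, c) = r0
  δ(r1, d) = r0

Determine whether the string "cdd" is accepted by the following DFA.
Processing string "cdd":
  r0 --c--> r1
  r1 --d--> r0
  r0 --d--> r1
Final state: r1
Accept states: {r0}
No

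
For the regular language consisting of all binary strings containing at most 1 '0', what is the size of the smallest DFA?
By Myhill–Nerode, count the distinguishable equivalence classes: 3 classes — having seen 0, 1, or >1 copies of '0'; counts 0 through 1 are accepting and >1 is dead.
3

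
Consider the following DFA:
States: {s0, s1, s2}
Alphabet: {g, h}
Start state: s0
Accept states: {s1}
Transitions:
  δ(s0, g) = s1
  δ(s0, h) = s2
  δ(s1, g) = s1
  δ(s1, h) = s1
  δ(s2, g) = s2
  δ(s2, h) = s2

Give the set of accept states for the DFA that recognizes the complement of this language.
Complement accept states = All states \ Original accept states
= {s0, s1, s2} \ {s1}
{s0, s2}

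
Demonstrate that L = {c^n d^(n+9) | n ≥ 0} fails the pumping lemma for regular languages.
Assume L is regular with pumping length p. Idea: pumping the c-block breaks the fixed offset of 9.
Choose s = c^p d^(p+9) ∈ L. By the pumping lemma, s = xyz with |xy| ≤ p, |y| > 0, so y = c^k with k ≥ 1. Then xy²z = c^(p+k) d^(p+9). For this to be in L we would need p+9 = (p+k)+9, i.e. k = 0, contradicting k ≥ 1. So xy²z ∉ L.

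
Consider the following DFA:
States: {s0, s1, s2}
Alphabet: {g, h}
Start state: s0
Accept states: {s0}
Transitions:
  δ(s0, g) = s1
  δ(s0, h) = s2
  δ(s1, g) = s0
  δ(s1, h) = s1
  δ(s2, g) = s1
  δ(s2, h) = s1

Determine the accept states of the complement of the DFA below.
Complement accept states = All states \ Original accept states
= {s0, s1, s2} \ {s0}
{s1, s2}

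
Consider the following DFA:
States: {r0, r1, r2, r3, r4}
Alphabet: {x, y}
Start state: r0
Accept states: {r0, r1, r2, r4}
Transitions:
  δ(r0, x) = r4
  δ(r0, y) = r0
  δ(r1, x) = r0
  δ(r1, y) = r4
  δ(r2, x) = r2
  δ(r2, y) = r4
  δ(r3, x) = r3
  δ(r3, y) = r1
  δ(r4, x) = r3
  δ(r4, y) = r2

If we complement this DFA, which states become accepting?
Complement accept states = All states \ Original accept states
= {r0, r1, r2, r3, r4} \ {r0, r1, r2, r4}
{r3}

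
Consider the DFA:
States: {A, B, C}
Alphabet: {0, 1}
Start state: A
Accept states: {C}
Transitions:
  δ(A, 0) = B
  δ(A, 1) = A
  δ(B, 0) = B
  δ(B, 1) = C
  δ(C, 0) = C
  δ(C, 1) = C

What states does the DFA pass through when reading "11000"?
read '1': A → A
  read '1': A → A
  read '0': A → B
  read '0': B → B
  read '0': B → B
A -> A -> A -> B -> B -> B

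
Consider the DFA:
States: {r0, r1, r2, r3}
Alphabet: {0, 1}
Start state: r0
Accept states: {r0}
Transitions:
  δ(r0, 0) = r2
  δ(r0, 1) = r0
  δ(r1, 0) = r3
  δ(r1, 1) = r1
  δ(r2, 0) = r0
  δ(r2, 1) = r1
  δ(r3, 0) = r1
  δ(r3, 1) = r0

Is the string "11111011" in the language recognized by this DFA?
Processing string "11111011":
  r0 --1--> r0
  r0 --1--> r0
  r0 --1--> r0
  r0 --1--> r0
  r0 --1--> r0
  r0 --0--> r2
  r2 --1--> r1
  r1 --1--> r1
Final state: r1
Accept states: {r0}
No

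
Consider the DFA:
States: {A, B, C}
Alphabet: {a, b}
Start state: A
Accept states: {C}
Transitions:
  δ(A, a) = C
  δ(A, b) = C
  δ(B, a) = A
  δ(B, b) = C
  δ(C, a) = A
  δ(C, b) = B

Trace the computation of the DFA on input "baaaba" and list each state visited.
read 'b': A → C
  read 'a': C → A
  read 'a': A → C
  read 'a': C → A
  read 'b': A → C
  read 'a': C → A
A -> C -> A -> C -> A -> C -> A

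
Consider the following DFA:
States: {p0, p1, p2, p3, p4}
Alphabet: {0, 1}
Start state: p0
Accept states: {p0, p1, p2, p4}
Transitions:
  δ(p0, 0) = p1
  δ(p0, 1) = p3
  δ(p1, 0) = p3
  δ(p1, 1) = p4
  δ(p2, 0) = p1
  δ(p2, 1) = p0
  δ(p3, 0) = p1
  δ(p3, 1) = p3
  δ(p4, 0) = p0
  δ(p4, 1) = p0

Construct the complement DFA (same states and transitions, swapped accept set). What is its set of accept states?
Complement accept states = All states \ Original accept states
= {p0, p1, p2, p3, p4} \ {p0, p1, p2, p4}
{p3}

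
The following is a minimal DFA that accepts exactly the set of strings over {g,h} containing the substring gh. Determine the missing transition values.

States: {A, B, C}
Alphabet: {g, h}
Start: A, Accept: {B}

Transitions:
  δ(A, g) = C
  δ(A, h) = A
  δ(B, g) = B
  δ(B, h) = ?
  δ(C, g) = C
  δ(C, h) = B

From the language and accept set, identify what each state tracks — A: no g seen yet; B: substring gh seen; C: seen a g, waiting for h.
Each missing δ(q, a) is the state matching the new tracked value after reading a.
δ(B, h) = B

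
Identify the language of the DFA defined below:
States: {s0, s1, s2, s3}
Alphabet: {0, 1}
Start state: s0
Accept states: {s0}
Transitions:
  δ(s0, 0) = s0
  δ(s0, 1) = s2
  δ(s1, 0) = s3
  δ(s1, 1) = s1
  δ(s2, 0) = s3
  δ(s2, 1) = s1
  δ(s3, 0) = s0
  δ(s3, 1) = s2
Testing a few strings:
  '0010' → reject
  '10' → reject
  '101' → reject
  '1100' → accept
State roles: s0=value ≡ 0 (mod 4); s1=value ≡ 3 (mod 4); s2=value ≡ 1 (mod 4); s3=value ≡ 2 (mod 4)
All binary strings representing a multiple of 4 (read in base 2; leading zeros allowed and ε counts as 0)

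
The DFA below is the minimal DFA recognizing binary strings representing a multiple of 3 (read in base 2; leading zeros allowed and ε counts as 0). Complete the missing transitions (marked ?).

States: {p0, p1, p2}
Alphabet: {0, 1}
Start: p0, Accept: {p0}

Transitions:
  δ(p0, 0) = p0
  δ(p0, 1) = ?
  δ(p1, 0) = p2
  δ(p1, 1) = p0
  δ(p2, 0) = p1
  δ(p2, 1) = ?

From the language and accept set, identify what each state tracks — p0: value ≡ 0 (mod 3); p1: value ≡ 1 (mod 3); p2: value ≡ 2 (mod 3).
Each missing δ(q, a) is the state matching the new tracked value after reading a.
δ(p0, 1) = p1; δ(p2, 1) = p2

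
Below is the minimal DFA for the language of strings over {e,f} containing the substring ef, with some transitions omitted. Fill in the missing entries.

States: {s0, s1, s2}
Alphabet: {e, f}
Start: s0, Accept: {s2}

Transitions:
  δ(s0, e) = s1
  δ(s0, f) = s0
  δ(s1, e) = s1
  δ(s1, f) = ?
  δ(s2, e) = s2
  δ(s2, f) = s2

From the language and accept set, identify what each state tracks — s0: no e seen yet; s1: seen a e, waiting for f; s2: substring ef seen.
Each missing δ(q, a) is the state matching the new tracked value after reading a.
δ(s1, f) = s2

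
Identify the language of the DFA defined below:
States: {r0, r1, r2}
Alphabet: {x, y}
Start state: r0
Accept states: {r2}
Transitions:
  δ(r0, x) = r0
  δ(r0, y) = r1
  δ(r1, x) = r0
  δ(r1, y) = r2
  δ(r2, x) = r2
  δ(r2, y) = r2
Testing a few strings:
  'xxyx' → reject
  'y' → reject
  'xxyy' → accept
  'xx' → reject
State roles: r0=no progress toward yy; r1=one trailing y; r2=substring yy seen
All strings over {x,y} containing the substring yy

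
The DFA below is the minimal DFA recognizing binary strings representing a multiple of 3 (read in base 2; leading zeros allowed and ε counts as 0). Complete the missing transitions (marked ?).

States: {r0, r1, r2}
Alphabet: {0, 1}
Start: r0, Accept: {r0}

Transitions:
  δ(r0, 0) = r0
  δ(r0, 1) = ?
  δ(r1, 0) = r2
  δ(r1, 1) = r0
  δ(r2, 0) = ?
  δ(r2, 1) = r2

From the language and accept set, identify what each state tracks — r0: value ≡ 0 (mod 3); r1: value ≡ 1 (mod 3); r2: value ≡ 2 (mod 3).
Each missing δ(q, a) is the state matching the new tracked value after reading a.
δ(r0, 1) = r1; δ(r2, 0) = r1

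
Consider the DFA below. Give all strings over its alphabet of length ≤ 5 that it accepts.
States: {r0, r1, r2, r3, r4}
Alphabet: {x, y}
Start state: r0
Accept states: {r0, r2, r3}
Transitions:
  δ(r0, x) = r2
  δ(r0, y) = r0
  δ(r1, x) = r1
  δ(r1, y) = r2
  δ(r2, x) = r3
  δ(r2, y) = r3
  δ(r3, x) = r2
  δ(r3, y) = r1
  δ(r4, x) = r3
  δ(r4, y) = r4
ε, x, y, xx, xy, yx, yy, xxx, xyx, yxx, yxy, yyx, yyy, xxxx, xxxy, xxyy, xyxx, xyxy, xyyy, yxxx, yxyx, yyxx, yyxy, yyyx, yyyy, xxxxx, xxxyx, xxyxy, xxyyx, xxyyy, xyxxx, xyxyx, xyyxy, xyyyx, xyyyy, yxxxx, yxxxy, yxxyy, yxyxx, yxyxy, yxyyy, yyxxx, yyxyx, yyyxx, yyyxy, yyyyx, yyyyy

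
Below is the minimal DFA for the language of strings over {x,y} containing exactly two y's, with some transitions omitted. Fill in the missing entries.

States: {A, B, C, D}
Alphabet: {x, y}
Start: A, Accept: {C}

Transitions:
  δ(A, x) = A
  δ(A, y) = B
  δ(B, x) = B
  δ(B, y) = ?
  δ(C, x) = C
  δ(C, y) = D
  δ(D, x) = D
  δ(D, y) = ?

From the language and accept set, identify what each state tracks — A: zero y's; B: one y; C: two y's; D: ≥ three y's (dead).
Each missing δ(q, a) is the state matching the new tracked value after reading a.
δ(B, y) = C; δ(D, y) = D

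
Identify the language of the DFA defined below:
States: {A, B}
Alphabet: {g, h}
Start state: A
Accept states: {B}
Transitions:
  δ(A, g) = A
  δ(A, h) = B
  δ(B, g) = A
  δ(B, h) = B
Testing a few strings:
  'gg' → reject
  'ggg' → reject
  'g' → reject
  'gh' → accept
State roles: A=last symbol not h; B=last symbol is h
All strings over {g,h} ending with h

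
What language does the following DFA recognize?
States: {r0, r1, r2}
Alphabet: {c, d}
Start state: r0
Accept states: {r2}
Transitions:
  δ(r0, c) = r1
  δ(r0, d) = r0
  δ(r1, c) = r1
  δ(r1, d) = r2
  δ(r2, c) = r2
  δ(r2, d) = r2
Testing a few strings:
  'dd' → reject
  'c' → reject
  'ccd' → accept
  'd' → reject
State roles: r0=no c seen yet; r1=seen a c, waiting for d; r2=substring cd seen
All strings over {c,d} containing the substring cd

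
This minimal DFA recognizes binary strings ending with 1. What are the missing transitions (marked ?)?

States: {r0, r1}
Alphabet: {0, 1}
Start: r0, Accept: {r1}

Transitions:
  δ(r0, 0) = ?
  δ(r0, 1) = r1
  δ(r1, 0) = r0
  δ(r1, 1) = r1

From the language and accept set, identify what each state tracks — r0: last symbol not 1; r1: last symbol is 1.
Each missing δ(q, a) is the state matching the new tracked value after reading a.
δ(r0, 0) = r0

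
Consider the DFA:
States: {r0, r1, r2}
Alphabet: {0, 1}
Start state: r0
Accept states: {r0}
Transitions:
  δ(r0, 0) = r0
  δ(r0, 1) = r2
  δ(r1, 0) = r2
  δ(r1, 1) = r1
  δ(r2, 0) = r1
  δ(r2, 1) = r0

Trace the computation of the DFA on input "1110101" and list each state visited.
read '1': r0 → r2
  read '1': r2 → r0
  read '1': r0 → r2
  read '0': r2 → r1
  read '1': r1 → r1
  read '0': r1 → r2
  read '1': r2 → r0
r0 -> r2 -> r0 -> r2 -> r1 -> r1 -> r2 -> r0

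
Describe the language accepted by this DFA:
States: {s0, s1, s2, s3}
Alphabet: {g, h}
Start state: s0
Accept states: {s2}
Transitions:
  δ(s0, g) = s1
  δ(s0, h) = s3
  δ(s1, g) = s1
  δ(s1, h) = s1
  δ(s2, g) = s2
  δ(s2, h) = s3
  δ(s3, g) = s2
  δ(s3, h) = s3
Testing a few strings:
  'g' → reject
  'h' → reject
  'hhh' → reject
  'hh' → reject
State roles: s0=no input read; s1=started with g (dead); s2=started with h, last symbol g; s3=started with h, last symbol h
All strings over {g,h} that start with h and end with g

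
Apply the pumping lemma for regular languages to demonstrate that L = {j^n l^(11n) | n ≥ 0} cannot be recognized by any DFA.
Assume L is regular with pumping length p. Idea: pumping the j-block breaks the 1:11 ratio.
Choose s = j^p l^(11p) (length 12p ≥ p). By the pumping lemma, s = xyz with |xy| ≤ p, |y| > 0, so y = j^k with k ≥ 1. Then xy²z = j^(p+k) l^(11p). For this to be in L we would need 11p = 11(p+k), i.e. 11k = 0, contradicting k ≥ 1. So xy²z ∉ L.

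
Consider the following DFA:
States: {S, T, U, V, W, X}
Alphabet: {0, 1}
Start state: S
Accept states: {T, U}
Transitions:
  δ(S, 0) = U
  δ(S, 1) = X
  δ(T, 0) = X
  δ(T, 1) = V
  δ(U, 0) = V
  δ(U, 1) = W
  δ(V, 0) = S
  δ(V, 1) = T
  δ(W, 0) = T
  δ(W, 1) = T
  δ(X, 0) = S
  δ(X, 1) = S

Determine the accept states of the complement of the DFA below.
Complement accept states = All states \ Original accept states
= {S, T, U, V, W, X} \ {T, U}
{S, V, W, X}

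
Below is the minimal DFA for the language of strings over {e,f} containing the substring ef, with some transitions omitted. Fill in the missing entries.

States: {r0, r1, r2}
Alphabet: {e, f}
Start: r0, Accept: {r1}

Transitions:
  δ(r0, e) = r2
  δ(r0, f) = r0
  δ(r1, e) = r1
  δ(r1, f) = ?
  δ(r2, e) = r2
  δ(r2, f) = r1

From the language and accept set, identify what each state tracks — r0: no e seen yet; r1: substring ef seen; r2: seen a e, waiting for f.
Each missing δ(q, a) is the state matching the new tracked value after reading a.
δ(r1, f) = r1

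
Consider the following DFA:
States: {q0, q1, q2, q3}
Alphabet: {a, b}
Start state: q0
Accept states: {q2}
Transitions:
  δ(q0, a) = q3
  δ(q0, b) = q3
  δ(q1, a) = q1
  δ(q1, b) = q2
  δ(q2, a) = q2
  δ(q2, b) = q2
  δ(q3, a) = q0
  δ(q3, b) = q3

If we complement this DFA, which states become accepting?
Complement accept states = All states \ Original accept states
= {q0, q1, q2, q3} \ {q2}
{q0, q1, q3}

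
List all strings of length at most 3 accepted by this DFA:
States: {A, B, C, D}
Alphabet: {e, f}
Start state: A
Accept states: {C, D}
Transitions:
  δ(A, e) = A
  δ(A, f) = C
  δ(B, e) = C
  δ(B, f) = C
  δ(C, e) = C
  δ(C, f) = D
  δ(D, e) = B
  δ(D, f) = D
f, ef, fe, ff, eef, efe, eff, fee, fef, fff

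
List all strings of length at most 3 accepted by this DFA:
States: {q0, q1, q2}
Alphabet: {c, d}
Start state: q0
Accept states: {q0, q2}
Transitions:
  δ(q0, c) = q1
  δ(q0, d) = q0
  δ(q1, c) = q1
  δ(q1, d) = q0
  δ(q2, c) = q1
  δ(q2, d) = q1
ε, d, cd, dd, ccd, cdd, dcd, ddd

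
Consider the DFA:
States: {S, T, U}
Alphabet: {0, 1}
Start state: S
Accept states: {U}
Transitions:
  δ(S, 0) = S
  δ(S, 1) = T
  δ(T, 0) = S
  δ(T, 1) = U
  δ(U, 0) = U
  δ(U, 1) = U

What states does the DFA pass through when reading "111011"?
read '1': S → T
  read '1': T → U
  read '1': U → U
  read '0': U → U
  read '1': U → U
  read '1': U → U
S -> T -> U -> U -> U -> U -> U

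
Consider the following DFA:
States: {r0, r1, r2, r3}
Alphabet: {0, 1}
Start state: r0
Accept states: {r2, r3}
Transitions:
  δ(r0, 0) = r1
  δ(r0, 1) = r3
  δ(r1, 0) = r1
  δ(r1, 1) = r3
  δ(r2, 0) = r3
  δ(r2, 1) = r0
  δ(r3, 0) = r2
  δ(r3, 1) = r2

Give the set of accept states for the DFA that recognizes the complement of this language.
Complement accept states = All states \ Original accept states
= {r0, r1, r2, r3} \ {r2, r3}
{r0, r1}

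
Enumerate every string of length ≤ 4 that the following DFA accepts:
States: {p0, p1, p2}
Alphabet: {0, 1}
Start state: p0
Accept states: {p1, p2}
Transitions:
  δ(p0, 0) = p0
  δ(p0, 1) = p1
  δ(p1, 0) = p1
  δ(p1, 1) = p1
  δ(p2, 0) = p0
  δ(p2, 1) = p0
1, 01, 10, 11, 001, 010, 011, 100, 101, 110, 111, 0001, 0010, 0011, 0100, 0101, 0110, 0111, 1000, 1001, 1010, 1011, 1100, 1101, 1110, 1111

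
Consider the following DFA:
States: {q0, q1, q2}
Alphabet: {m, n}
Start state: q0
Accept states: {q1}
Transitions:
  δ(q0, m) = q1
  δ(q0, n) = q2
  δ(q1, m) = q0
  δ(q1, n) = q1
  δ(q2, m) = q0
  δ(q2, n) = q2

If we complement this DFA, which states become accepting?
Complement accept states = All states \ Original accept states
= {q0, q1, q2} \ {q1}
{q0, q2}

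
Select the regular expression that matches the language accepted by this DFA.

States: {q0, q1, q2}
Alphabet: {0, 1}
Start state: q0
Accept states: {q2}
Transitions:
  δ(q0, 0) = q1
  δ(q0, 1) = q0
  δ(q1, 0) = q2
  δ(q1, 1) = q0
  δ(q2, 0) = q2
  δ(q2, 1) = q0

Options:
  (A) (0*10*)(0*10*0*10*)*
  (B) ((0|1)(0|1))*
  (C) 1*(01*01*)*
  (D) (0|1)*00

Check each option against the DFA on short strings; one disagreement eliminates an option:
  (A) (0*10*)(0*10*0*10*)*: on '1' the DFA goes q0 → q0 and rejects (q0 ∉ Accept), but the regex matches it → eliminate
  (B) ((0|1)(0|1))*: on ε the DFA stays in q0 and rejects (q0 ∉ Accept), but the regex matches it → eliminate
  (C) 1*(01*01*)*: on ε the DFA stays in q0 and rejects (q0 ∉ Accept), but the regex matches it → eliminate
  (D) (0|1)*00: agrees with the DFA on every string of length ≤ 6
Only (D) is consistent with the DFA.
(D) (0|1)*00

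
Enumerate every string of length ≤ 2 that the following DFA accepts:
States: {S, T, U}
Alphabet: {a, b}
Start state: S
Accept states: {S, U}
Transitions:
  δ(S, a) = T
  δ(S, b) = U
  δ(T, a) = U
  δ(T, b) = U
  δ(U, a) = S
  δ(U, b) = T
ε, b, aa, ab, ba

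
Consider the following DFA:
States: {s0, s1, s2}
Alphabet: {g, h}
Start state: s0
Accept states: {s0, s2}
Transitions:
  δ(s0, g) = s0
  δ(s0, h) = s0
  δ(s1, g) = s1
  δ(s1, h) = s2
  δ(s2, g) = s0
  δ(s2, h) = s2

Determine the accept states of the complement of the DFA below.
Complement accept states = All states \ Original accept states
= {s0, s1, s2} \ {s0, s2}
{s1}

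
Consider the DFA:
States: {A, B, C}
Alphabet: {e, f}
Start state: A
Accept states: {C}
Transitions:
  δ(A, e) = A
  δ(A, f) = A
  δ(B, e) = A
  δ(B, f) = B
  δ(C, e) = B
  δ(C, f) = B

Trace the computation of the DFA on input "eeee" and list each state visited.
read 'e': A → A
  read 'e': A → A
  read 'e': A → A
  read 'e': A → A
A -> A -> A -> A -> A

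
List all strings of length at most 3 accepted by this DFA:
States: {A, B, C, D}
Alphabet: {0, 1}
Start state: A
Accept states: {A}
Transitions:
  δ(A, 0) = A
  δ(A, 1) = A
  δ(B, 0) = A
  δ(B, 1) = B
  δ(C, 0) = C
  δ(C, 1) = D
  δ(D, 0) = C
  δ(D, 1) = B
ε, 0, 1, 00, 01, 10, 11, 000, 001, 010, 011, 100, 101, 110, 111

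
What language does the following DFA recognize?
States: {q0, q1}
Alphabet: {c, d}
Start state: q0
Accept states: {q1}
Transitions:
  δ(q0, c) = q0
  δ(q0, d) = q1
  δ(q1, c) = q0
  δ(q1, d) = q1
Testing a few strings:
  'c' → reject
  'dc' → reject
  'd' → accept
  'dd' → accept
State roles: q0=last symbol not d; q1=last symbol is d
All strings over {c,d} ending with d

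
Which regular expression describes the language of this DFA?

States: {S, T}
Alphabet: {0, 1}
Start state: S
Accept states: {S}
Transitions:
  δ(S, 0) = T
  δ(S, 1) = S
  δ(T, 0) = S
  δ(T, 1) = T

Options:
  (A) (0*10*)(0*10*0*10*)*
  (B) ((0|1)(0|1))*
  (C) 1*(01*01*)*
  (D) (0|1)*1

Check each option against the DFA on short strings; one disagreement eliminates an option:
  (A) (0*10*)(0*10*0*10*)*: on ε the DFA stays in S and accepts (S ∈ Accept), but the regex does not match it → eliminate
  (B) ((0|1)(0|1))*: on '1' the DFA goes S → S and accepts (S ∈ Accept), but the regex does not match it → eliminate
  (C) 1*(01*01*)*: agrees with the DFA on every string of length ≤ 6
  (D) (0|1)*1: on ε the DFA stays in S and accepts (S ∈ Accept), but the regex does not match it → eliminate
Only (C) is consistent with the DFA.
(C) 1*(01*01*)*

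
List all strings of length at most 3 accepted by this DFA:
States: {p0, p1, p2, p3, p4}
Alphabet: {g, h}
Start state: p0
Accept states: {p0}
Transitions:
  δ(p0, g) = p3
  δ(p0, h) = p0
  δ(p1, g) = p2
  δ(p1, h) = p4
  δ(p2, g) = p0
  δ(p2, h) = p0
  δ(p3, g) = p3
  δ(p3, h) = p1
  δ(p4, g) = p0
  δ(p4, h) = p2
ε, h, hh, hhh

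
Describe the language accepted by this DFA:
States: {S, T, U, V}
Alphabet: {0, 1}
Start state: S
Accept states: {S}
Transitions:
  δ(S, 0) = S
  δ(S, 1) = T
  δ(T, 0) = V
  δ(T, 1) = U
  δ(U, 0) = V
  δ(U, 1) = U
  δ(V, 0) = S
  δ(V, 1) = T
Testing a few strings:
  '1' → reject
  '10' → reject
  '000' → accept
  '101' → reject
State roles: S=value ≡ 0 (mod 4); T=value ≡ 1 (mod 4); U=value ≡ 3 (mod 4); V=value ≡ 2 (mod 4)
All binary strings representing a multiple of 4 (read in base 2; leading zeros allowed and ε counts as 0)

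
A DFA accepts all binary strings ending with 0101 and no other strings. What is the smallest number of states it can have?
By Myhill–Nerode, count the distinguishable equivalence classes: 5 classes — one per longest suffix of the input that is a prefix of '0101' (lengths 0 through 4); only the length-4 class is accepting.
5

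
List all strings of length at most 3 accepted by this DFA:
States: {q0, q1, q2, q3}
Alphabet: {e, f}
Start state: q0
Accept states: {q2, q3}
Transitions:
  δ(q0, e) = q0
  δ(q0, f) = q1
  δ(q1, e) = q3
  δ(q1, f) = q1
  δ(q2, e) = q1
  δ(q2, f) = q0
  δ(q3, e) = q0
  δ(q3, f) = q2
fe, efe, fef, ffe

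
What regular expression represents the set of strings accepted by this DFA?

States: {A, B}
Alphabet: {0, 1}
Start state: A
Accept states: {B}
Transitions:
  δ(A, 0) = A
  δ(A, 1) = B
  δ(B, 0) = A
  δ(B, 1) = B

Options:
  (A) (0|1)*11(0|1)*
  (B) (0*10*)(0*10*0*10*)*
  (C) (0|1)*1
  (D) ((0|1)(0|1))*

Check each option against the DFA on short strings; one disagreement eliminates an option:
  (A) (0|1)*11(0|1)*: on '1' the DFA goes A → B and accepts (B ∈ Accept), but the regex does not match it → eliminate
  (B) (0*10*)(0*10*0*10*)*: on '10' the DFA goes A → B → A and rejects (A ∉ Accept), but the regex matches it → eliminate
  (C) (0|1)*1: agrees with the DFA on every string of length ≤ 6
  (D) ((0|1)(0|1))*: on ε the DFA stays in A and rejects (A ∉ Accept), but the regex matches it → eliminate
Only (C) is consistent with the DFA.
(C) (0|1)*1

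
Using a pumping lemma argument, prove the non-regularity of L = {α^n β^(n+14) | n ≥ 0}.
Assume L is regular with pumping length p. Idea: pumping the α-block breaks the fixed offset of 14.
Choose s = α^p β^(p+14) ∈ L. By the pumping lemma, s = xyz with |xy| ≤ p, |y| > 0, so y = α^k with k ≥ 1. Then xy²z = α^(p+k) β^(p+14). For this to be in L we would need p+14 = (p+k)+14, i.e. k = 0, contradicting k ≥ 1. So xy²z ∉ L.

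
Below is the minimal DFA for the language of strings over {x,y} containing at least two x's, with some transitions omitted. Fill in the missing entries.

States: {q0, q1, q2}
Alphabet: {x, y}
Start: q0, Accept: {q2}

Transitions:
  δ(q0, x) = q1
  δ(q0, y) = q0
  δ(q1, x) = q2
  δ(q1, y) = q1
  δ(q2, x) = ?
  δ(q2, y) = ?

From the language and accept set, identify what each state tracks — q0: zero x's seen; q1: one x seen; q2: ≥ two x's seen.
Each missing δ(q, a) is the state matching the new tracked value after reading a.
δ(q2, x) = q2; δ(q2, y) = q2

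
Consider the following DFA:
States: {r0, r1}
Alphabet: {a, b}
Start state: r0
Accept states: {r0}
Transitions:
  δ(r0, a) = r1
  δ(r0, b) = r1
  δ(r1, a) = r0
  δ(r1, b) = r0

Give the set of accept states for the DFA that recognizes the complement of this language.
Complement accept states = All states \ Original accept states
= {r0, r1} \ {r0}
{r1}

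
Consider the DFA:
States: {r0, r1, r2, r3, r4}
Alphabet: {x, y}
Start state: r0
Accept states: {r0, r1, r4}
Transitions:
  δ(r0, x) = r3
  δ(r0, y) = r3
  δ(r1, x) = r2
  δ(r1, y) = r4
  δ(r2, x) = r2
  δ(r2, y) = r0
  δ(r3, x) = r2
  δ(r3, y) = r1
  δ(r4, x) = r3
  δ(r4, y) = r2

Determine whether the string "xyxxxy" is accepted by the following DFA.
Processing string "xyxxxy":
  r0 --x--> r3
  r3 --y--> r1
  r1 --x--> r2
  r2 --x--> r2
  r2 --x--> r2
  r2 --y--> r0
Final state: r0
Accept states: {r0, r1, r4}
Yes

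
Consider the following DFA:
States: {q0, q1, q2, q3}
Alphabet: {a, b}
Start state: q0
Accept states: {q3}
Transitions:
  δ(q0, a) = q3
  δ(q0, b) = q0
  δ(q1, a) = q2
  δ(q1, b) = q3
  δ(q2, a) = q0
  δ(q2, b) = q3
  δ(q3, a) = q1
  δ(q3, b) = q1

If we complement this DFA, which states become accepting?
Complement accept states = All states \ Original accept states
= {q0, q1, q2, q3} \ {q3}
{q0, q1, q2}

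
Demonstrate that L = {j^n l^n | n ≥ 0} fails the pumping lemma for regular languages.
Assume L is regular with pumping length p. Idea: pumping the j-block changes the count balance.
Choose s = j^p l^p (length 2p ≥ p). By the pumping lemma, s = xyz with |xy| ≤ p, |y| > 0. So y = j^k for some k > 0 (since xy is entirely within the j's). Pumping gives xy²z = j^(p+k) l^p, which is not in L since p+k ≠ p.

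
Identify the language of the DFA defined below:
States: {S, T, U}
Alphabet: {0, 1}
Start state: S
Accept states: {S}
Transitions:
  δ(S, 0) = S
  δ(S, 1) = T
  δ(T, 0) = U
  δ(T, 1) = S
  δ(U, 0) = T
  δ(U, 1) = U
Testing a few strings:
  '0010' → reject
  '11' → accept
  '0' → accept
  '000' → accept
State roles: S=value ≡ 0 (mod 3); T=value ≡ 1 (mod 3); U=value ≡ 2 (mod 3)
All binary strings representing a multiple of 3 (read in base 2; leading zeros allowed and ε counts as 0)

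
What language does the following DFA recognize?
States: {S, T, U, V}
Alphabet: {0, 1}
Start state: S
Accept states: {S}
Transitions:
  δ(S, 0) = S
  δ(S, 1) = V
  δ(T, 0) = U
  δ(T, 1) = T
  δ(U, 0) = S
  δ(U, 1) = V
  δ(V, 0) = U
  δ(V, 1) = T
Testing a few strings:
  '0' → accept
  '1110' → reject
  '0001' → reject
  '0100' → accept
State roles: S=value ≡ 0 (mod 4); T=value ≡ 3 (mod 4); U=value ≡ 2 (mod 4); V=value ≡ 1 (mod 4)
All binary strings representing a multiple of 4 (read in base 2; leading zeros allowed and ε counts as 0)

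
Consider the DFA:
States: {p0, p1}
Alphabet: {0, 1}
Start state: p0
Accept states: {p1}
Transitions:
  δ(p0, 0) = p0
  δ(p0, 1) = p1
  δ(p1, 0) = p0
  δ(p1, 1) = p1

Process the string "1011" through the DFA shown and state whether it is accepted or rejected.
Processing string "1011":
  p0 --1--> p1
  p1 --0--> p0
  p0 --1--> p1
  p1 --1--> p1
Final state: p1
Accept states: {p1}
Yes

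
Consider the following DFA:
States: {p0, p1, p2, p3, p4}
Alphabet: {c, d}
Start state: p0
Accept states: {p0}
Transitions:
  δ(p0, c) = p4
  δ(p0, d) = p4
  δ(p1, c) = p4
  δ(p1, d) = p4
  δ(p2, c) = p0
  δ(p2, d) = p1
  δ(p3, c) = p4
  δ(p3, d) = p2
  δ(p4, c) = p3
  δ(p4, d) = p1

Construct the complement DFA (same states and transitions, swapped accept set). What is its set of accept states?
Complement accept states = All states \ Original accept states
= {p0, p1, p2, p3, p4} \ {p0}
{p1, p2, p3, p4}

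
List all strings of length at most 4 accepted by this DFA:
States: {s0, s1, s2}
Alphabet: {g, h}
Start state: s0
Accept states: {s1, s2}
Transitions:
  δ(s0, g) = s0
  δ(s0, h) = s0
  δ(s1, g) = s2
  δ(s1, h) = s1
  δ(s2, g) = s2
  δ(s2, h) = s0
None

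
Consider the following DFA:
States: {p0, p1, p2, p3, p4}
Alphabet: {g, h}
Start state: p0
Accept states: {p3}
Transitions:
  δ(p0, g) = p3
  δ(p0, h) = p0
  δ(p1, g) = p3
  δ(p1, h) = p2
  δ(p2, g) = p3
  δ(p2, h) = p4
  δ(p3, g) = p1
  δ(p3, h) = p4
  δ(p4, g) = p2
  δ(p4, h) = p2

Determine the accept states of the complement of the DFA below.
Complement accept states = All states \ Original accept states
= {p0, p1, p2, p3, p4} \ {p3}
{p0, p1, p2, p4}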